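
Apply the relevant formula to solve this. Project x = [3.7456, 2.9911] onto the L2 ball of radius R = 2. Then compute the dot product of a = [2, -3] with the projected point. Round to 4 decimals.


Step 1: Compute ||x|| (intermediates to 6 decimals).
||x|| = sqrt(3.7456^2 + 2.9911^2) = 4.793349
Step 2: Project.
Since ||x|| > R, scale = R/||x|| = 2/4.793349 = 0.417245, proj(x) = scale * x
proj(x) = [1.562833, 1.248022]
Step 3: Dot product.
a^T * proj(x) = 2*1.562833 - 3*1.248022 = -0.6184


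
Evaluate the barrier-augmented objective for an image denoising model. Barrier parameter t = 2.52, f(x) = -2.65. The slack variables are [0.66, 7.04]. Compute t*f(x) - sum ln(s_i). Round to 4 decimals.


Step 1: Compute log-barrier.
ln values: [-0.4155, 1.9516]
phi = -(-0.4155 + 1.9516) = -1.5361
Step 2: Compute augmented objective.
t*f(x) = 2.52*-2.65 = -6.678
Total = -6.678 - 1.5361 = -8.2141


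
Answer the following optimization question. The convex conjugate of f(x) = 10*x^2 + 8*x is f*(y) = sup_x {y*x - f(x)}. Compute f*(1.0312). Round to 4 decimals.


f*(y) = sup_x {y*x - a*x^2 - b*x} = sup_x {(y-b)*x - a*x^2}
FOC: (y - b) - 2a*x = 0 => x* = (y - b)/(2a)
x* = (1.0312 - 8)/(2*10) = -0.3484
f*(1.0312) = (y-b)^2/(4a) = (1.0312 - 8)^2/(4*10)
= 48.5642/40 = 1.2141


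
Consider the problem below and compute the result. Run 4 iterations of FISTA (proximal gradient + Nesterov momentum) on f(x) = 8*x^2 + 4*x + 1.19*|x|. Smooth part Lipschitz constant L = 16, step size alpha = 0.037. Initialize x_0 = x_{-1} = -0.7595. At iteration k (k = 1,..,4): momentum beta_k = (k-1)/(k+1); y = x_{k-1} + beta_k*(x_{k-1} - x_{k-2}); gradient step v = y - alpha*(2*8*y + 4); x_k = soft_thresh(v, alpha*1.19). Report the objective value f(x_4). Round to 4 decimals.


FISTA on f(x) = 8*x^2 + 4*x + 1.19*|x|
L = 16, alpha = 0.037
Iteration 1: beta = 0.0, y = -0.7595 + 0.0*(-0.7595 + 0.7595) = -0.7595
  grad(y) = -8.152, v = y - alpha*grad = -0.4579
  prox(v) = soft_thresh(-0.4579, 0.044) = -0.4138
Iteration 2: beta = 0.3333, y = -0.4138 + 0.3333*(-0.4138 + 0.7595) = -0.2986
  grad(y) = -0.778, v = y - alpha*grad = -0.2698
  prox(v) = soft_thresh(-0.2698, 0.044) = -0.2258
Iteration 3: beta = 0.5, y = -0.2258 + 0.5*(-0.2258 + 0.4138) = -0.1318
  grad(y) = 1.8913, v = y - alpha*grad = -0.2018
  prox(v) = soft_thresh(-0.2018, 0.044) = -0.1577
Iteration 4: beta = 0.6, y = -0.1577 + 0.6*(-0.1577 + 0.2258) = -0.1169
  grad(y) = 2.1296, v = y - alpha*grad = -0.1957
  prox(v) = soft_thresh(-0.1957, 0.044) = -0.1517
f(x_4) = 8*(-0.1517)^2 + 4*(-0.1517) + 1.19*|-0.1517| = -0.2422


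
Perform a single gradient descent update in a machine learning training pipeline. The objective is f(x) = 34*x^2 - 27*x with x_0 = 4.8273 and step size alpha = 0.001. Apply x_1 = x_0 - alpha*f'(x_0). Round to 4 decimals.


We compute the gradient at x_0 and apply the update.
f'(x) = 68*x - 27
f'(4.8273) = 68*4.8273 - 27 = 301.2564
x_1 = 4.8273 - 0.001*301.2564 = 4.526


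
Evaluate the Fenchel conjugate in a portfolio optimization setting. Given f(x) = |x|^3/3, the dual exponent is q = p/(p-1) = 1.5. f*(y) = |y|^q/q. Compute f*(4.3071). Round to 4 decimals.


The conjugate exponent q satisfies 1/p + 1/q = 1.
p = 3, so q = 3/(3 - 1) = 1.5
|y|^q = 4.3071^1.5 = 8.9388
f*(4.3071) = 8.9388 / 1.5 = 5.9592


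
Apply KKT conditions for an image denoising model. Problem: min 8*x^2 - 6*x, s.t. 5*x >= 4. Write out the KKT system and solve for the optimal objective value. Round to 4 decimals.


Step 1: Try lambda = 0 (constraint inactive).
x_unc = 6/(2*8) = 0.375
Check: 5*0.375 = 1.875 < 4 -- violated!
Step 2: Constraint must be active: 5*x = 4
x* = 4/5 = 0.8
lambda = (2*8*0.8 - 6)/5 = 1.36
Step 3: Compute optimal value.
f(x*) = 8*0.8^2 - 6*0.8 = 0.32


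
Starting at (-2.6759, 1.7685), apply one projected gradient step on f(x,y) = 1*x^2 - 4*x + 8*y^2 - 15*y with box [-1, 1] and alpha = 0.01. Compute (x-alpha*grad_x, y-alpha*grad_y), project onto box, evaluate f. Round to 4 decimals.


Step 1: Compute gradient at (-2.6759, 1.7685).
grad_x = 2*1*-2.6759 - 4 = -9.3518
grad_y = 2*8*1.7685 - 15 = 13.296
Step 2: Gradient step.
x_raw = -2.6759 - 0.01*-9.3518 = -2.5824
y_raw = 1.7685 - 0.01*13.296 = 1.6355
Step 3: Project onto [-1, 1].
x_proj = clip(-2.5824) = -1.0
y_proj = clip(1.6355) = 1.0
Step 4: Evaluate f.
f(-1.0, 1.0) = -2.0


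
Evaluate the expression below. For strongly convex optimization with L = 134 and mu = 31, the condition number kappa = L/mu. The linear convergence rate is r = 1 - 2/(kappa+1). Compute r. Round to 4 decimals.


Step 1: Compute the condition number.
kappa = L/mu = 134/31 = 4.3226
Step 2: Compute the convergence rate.
r = 1 - 2/(kappa + 1) = 1 - 2*mu/(L + mu) = (L - mu)/(L + mu) = 103/165 = 0.6242


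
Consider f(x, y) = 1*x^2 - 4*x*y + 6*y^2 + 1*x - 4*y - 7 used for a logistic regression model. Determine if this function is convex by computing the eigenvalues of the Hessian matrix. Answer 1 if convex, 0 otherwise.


The Hessian of f(x,y) = 1*x^2 - 4*x*y + 6*y^2 + 1*x - 4*y - 7 is:
H = [[2, -4], [-4, 12]]
Trace = 2 + 12 = 14
Determinant = 2*12 - (-4)^2 = 8
Discriminant = (14)^2 - 4*8 = 164.0
Eigenvalues: lambda_1 = 0.5969, lambda_2 = 13.4031
The function is convex.

1


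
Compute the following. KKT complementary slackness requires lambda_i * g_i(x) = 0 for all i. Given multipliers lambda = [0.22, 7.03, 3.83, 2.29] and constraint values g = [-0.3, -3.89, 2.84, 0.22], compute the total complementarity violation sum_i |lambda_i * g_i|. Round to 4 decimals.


KKT complementary slackness check:
lambda_1 * g_1 = 0.22 * -0.3 = -0.066
lambda_2 * g_2 = 7.03 * -3.89 = -27.3467
lambda_3 * g_3 = 3.83 * 2.84 = 10.8772
lambda_4 * g_4 = 2.29 * 0.22 = 0.5038
Total violation = 0.066 + 27.3467 + 10.8772 + 0.5038 = 38.7937


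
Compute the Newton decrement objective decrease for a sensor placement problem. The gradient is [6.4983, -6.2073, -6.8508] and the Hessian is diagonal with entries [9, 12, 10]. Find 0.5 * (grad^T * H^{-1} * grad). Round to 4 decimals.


Step 1: H is diagonal, so H^(-1) * g = [0.722, -0.5173, -0.6851].
Step 2: g^T H^(-1) g = sum_i g_i^2 / H_ii
  = (6.4983)^2/9 + (-6.2073)^2/12 + (-6.8508)^2/10
  = 4.692 + 3.2109 + 4.6933 = 12.5962
Step 3: Objective decrease = 0.5 * g^T H^(-1) g = 6.2981


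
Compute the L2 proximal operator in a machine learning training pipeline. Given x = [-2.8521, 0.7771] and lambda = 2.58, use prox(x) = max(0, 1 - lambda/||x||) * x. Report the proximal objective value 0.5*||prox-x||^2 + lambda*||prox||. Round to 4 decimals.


Step 1: Compute ||x||.
||x|| = 2.9561
Step 2: Compute scaling factor.
scale = max(0, 1 - 2.58/2.9561) = 0.1272
Step 3: prox(x) = [-0.3628, 0.0989]
||prox(x)|| = 0.3761
Step 4: Proximal objective.
0.5*||prox-x||^2 = 3.3282
lambda*||prox|| = 0.9703
Total = 4.2985


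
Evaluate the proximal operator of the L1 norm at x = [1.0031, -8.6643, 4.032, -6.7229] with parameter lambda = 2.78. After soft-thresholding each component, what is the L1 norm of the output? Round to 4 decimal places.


Soft-thresholding with lambda = 2.78:
prox(1.0031) = sign(1.0031)*max(|1.0031| - 2.78, 0) = 0.0
prox(-8.6643) = sign(-8.6643)*max(|-8.6643| - 2.78, 0) = -5.8843
prox(4.032) = sign(4.032)*max(|4.032| - 2.78, 0) = 1.252
prox(-6.7229) = sign(-6.7229)*max(|-6.7229| - 2.78, 0) = -3.9429
prox(x) = [0.0, -5.8843, 1.252, -3.9429]
||prox(x)||_1 = 0.0 + 5.8843 + 1.252 + 3.9429 = 11.0792


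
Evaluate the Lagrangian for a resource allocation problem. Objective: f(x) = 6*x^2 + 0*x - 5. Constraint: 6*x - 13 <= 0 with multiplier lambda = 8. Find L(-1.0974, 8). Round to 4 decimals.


Step 1: Evaluate f(x).
f(-1.0974) = 6*(-1.0974)^2 + 0*(-1.0974) - 5 = 2.2257
Step 2: Evaluate g(x).
g(-1.0974) = 6*-1.0974 - 13 = -19.5844
Step 3: Compute Lagrangian.
L = 2.2257 + 8*-19.5844 = -154.4495


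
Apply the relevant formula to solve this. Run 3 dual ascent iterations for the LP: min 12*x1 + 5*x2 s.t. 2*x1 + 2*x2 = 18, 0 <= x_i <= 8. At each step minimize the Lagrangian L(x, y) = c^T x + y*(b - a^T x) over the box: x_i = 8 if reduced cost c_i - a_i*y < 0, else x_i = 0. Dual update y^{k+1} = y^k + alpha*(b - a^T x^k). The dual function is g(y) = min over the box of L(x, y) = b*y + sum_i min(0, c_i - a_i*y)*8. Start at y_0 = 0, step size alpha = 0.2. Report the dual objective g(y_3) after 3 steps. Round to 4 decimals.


Dual ascent for LP: min 12*x1 + 5*x2, 2*x1 + 2*x2 = 18, 0 <= x_i <= 8
Step 1: y^k = 0.0, reduced costs: (12.0, 5.0)
  x^k = (0.0, 0.0), subgradient = b - a^T x = 18.0
  y^{k+1} = 0.0 + 0.2*18.0 = 3.6
Step 2: y^k = 3.6, reduced costs: (4.8, -2.2)
  x^k = (0.0, 8.0), subgradient = b - a^T x = 2.0
  y^{k+1} = 3.6 + 0.2*2.0 = 4.0
Step 3: y^k = 4.0, reduced costs: (4.0, -3.0)
  x^k = (0.0, 8.0), subgradient = b - a^T x = 2.0
  y^{k+1} = 4.0 + 0.2*2.0 = 4.4
Dual objective at y_3 = 4.4: reduced costs (3.2, -3.8), box minimizer x = (0.0, 8.0)
g(y_3) = b*y + (c1 - a1*y)*x1 + (c2 - a2*y)*x2 = 18*4.4 + 3.2*0.0 + (-3.8)*8.0 = 79.2 + 0.0 - 30.4 = 48.8


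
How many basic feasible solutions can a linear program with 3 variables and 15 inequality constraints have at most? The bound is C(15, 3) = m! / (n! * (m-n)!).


Each vertex corresponds to some choice of n active constraints out of m, so the number of vertices is at most C(m, n) = m! / (n!(m-n)!).
m = 15, n = 3
Numerator: 15 * 14 * 13
Denominator: 3! = 6
C(15, 3) = 455


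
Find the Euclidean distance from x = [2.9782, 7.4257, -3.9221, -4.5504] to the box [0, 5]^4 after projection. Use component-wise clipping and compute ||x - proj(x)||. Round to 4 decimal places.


Project each component onto [0, 5].
clip(2.9782) = 2.9782, clip(7.4257) = 5.0, clip(-3.9221) = 0.0, clip(-4.5504) = 0.0
Projection = [2.9782, 5.0, 0.0, 0.0]
Squared diffs: [0.0, 5.884, 15.3829, 20.7061]
Distance = sqrt(41.973) = 6.4787


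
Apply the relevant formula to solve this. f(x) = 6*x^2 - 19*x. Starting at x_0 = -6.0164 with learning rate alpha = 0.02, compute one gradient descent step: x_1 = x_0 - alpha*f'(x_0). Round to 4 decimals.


We compute the gradient at x_0 and apply the update.
f'(x) = 12*x - 19
f'(-6.0164) = 12*-6.0164 - 19 = -91.1968
x_1 = -6.0164 - 0.02*-91.1968 = -4.1925


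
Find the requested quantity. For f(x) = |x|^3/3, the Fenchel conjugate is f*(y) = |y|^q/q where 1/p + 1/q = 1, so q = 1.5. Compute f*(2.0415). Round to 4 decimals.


The conjugate exponent q satisfies 1/p + 1/q = 1.
p = 3, so q = 3/(3 - 1) = 1.5
|y|^q = 2.0415^1.5 = 2.9169
f*(2.0415) = 2.9169 / 1.5 = 1.9446


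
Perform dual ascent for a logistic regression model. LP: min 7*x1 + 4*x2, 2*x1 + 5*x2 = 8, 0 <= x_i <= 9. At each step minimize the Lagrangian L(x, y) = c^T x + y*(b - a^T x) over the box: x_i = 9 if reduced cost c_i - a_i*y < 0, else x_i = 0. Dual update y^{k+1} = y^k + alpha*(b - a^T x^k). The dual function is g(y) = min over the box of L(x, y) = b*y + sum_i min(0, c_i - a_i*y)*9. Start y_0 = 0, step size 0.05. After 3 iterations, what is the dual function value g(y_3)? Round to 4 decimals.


Dual ascent for LP: min 7*x1 + 4*x2, 2*x1 + 5*x2 = 8, 0 <= x_i <= 9
Step 1: y^k = 0.0, reduced costs: (7.0, 4.0)
  x^k = (0.0, 0.0), subgradient = b - a^T x = 8.0
  y^{k+1} = 0.0 + 0.05*8.0 = 0.4
Step 2: y^k = 0.4, reduced costs: (6.2, 2.0)
  x^k = (0.0, 0.0), subgradient = b - a^T x = 8.0
  y^{k+1} = 0.4 + 0.05*8.0 = 0.8
Step 3: y^k = 0.8, reduced costs: (5.4, 0.0)
  x^k = (0.0, 0.0), subgradient = b - a^T x = 8.0
  y^{k+1} = 0.8 + 0.05*8.0 = 1.2
Dual objective at y_3 = 1.2: reduced costs (4.6, -2.0), box minimizer x = (0.0, 9.0)
g(y_3) = b*y + (c1 - a1*y)*x1 + (c2 - a2*y)*x2 = 8*1.2 + 4.6*0.0 + (-2.0)*9.0 = 9.6 + 0.0 - 18.0 = -8.4


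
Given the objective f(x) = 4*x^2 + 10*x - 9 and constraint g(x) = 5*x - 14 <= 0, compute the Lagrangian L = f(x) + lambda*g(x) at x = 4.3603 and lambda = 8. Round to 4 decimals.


Step 1: Evaluate f(x).
f(4.3603) = 4*4.3603^2 + 10*4.3603 - 9 = 110.6519
Step 2: Evaluate g(x).
g(4.3603) = 5*4.3603 - 14 = 7.8015
Step 3: Compute Lagrangian.
L = 110.6519 + 8*7.8015 = 173.0639


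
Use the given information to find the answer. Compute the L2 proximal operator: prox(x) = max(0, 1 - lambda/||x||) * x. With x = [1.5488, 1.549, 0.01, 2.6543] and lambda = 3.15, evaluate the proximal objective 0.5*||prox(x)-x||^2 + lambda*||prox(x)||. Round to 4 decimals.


Step 1: Compute ||x||.
||x|| = 3.4415
Step 2: Compute scaling factor.
scale = max(0, 1 - 3.15/3.4415) = 0.0847
Step 3: prox(x) = [0.1312, 0.1312, 0.0008, 0.2248]
||prox(x)|| = 0.2915
Step 4: Proximal objective.
0.5*||prox-x||^2 = 4.9613
lambda*||prox|| = 0.9182
Total = 5.8793


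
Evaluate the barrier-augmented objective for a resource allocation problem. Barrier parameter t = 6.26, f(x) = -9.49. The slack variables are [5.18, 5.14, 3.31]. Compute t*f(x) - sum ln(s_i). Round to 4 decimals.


Step 1: Compute log-barrier.
ln values: [1.6448, 1.6371, 1.1969]
phi = -(1.6448 + 1.6371 + 1.1969) = -4.4788
Step 2: Compute augmented objective.
t*f(x) = 6.26*-9.49 = -59.4074
Total = -59.4074 - 4.4788 = -63.8862


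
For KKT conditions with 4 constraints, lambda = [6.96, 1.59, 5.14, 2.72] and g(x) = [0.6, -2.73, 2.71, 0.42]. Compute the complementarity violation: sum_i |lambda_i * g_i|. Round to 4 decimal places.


KKT complementary slackness check:
lambda_1 * g_1 = 6.96 * 0.6 = 4.176
lambda_2 * g_2 = 1.59 * -2.73 = -4.3407
lambda_3 * g_3 = 5.14 * 2.71 = 13.9294
lambda_4 * g_4 = 2.72 * 0.42 = 1.1424
Total violation = 4.176 + 4.3407 + 13.9294 + 1.1424 = 23.5885


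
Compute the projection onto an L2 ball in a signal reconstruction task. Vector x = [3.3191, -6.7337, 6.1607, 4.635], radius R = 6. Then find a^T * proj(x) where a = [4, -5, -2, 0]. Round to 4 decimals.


Step 1: Compute ||x|| (intermediates to 6 decimals).
||x|| = sqrt(3.3191^2 + (-6.7337)^2 + 6.1607^2 + 4.635^2) = 10.760882
Step 2: Project.
Since ||x|| > R, scale = R/||x|| = 6/10.760882 = 0.557575, proj(x) = scale * x
proj(x) = [1.850647, -3.754543, 3.435052, 2.58436]
Step 3: Dot product.
a^T * proj(x) = 4*1.850647 - 5*(-3.754543) - 2*3.435052 + 0*2.58436 = 19.3052


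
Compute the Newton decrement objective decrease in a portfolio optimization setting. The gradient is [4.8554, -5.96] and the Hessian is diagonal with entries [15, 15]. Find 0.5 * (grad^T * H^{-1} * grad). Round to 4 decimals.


Step 1: H is diagonal, so H^(-1) * g = [0.3237, -0.3973].
Step 2: g^T H^(-1) g = sum_i g_i^2 / H_ii
  = (4.8554)^2/15 + (-5.96)^2/15
  = 1.5717 + 2.3681 = 3.9398
Step 3: Objective decrease = 0.5 * g^T H^(-1) g = 1.9699


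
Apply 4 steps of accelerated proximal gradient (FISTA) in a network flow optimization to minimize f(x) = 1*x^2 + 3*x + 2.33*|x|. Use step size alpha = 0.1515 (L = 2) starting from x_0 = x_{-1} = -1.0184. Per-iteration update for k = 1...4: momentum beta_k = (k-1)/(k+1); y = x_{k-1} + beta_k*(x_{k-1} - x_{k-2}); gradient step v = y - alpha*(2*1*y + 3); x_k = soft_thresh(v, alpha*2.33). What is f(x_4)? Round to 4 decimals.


FISTA on f(x) = 1*x^2 + 3*x + 2.33*|x|
L = 2, alpha = 0.1515
Iteration 1: beta = 0.0, y = -1.0184 + 0.0*(-1.0184 + 1.0184) = -1.0184
  grad(y) = 0.9632, v = y - alpha*grad = -1.1643
  prox(v) = soft_thresh(-1.1643, 0.353) = -0.8113
Iteration 2: beta = 0.3333, y = -0.8113 + 0.3333*(-0.8113 + 1.0184) = -0.7423
  grad(y) = 1.5154, v = y - alpha*grad = -0.9719
  prox(v) = soft_thresh(-0.9719, 0.353) = -0.6189
Iteration 3: beta = 0.5, y = -0.6189 + 0.5*(-0.6189 + 0.8113) = -0.5227
  grad(y) = 1.9547, v = y - alpha*grad = -0.8188
  prox(v) = soft_thresh(-0.8188, 0.353) = -0.4658
Iteration 4: beta = 0.6, y = -0.4658 + 0.6*(-0.4658 + 0.6189) = -0.374
  grad(y) = 2.2521, v = y - alpha*grad = -0.7151
  prox(v) = soft_thresh(-0.7151, 0.353) = -0.3622
f(x_4) = 1*(-0.3622)^2 + 3*(-0.3622) + 2.33*|-0.3622| = -0.1115


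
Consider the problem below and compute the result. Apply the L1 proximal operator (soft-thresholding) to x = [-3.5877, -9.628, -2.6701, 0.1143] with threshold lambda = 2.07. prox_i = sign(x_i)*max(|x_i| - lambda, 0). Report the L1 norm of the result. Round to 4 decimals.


Soft-thresholding with lambda = 2.07:
prox(-3.5877) = sign(-3.5877)*max(|-3.5877| - 2.07, 0) = -1.5177
prox(-9.628) = sign(-9.628)*max(|-9.628| - 2.07, 0) = -7.558
prox(-2.6701) = sign(-2.6701)*max(|-2.6701| - 2.07, 0) = -0.6001
prox(0.1143) = sign(0.1143)*max(|0.1143| - 2.07, 0) = 0.0
prox(x) = [-1.5177, -7.558, -0.6001, 0.0]
||prox(x)||_1 = 1.5177 + 7.558 + 0.6001 + 0.0 = 9.6758


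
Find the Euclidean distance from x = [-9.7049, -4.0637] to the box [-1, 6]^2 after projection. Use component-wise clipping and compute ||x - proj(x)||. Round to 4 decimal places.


Project each component onto [-1, 6].
clip(-9.7049) = -1.0, clip(-4.0637) = -1.0
Projection = [-1.0, -1.0]
Squared diffs: [75.7753, 9.3863]
Distance = sqrt(85.1616) = 9.2283


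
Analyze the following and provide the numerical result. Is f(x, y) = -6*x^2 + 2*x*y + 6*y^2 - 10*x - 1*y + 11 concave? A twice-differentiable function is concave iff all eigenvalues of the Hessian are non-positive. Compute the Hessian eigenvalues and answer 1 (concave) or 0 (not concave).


The Hessian of f(x,y) = -6*x^2 + 2*x*y + 6*y^2 - 10*x - 1*y + 11 is:
H = [[-12, 2], [2, 12]]
Trace = -12 + 12 = 0
Determinant = -12*12 - (2)^2 = -148
Discriminant = (0)^2 - 4*-148 = 592.0
Eigenvalues: lambda_1 = -12.1655, lambda_2 = 12.1655
The function is not concave.

0


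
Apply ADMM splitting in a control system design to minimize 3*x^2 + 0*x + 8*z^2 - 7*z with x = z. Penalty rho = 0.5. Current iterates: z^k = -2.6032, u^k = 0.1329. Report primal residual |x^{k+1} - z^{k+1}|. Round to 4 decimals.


ADMM iteration with rho = 0.5, z^k = -2.6032, u^k = 0.1329
Step 1: x-update.
Minimize 3*x^2 + 0*x + (0.5/2)*(x + 2.6032 + 0.1329)^2
FOC: (2*3 + 0.5)*x = 0 + 0.5*(-2.6032 - 0.1329)
x^{k+1} = -0.2105
Step 2: z-update.
Minimize 8*z^2 - 7*z + (0.5/2)*(-0.2105 - z + 0.1329)^2
FOC: (2*8 + 0.5)*z = 7 + 0.5*(-0.2105 + 0.1329)
z^{k+1} = 0.4219
Step 3: u-update.
u^{k+1} = 0.1329 - 0.2105 - 0.4219 = -0.4995
Step 4: Primal residual = |-0.2105 - 0.4219| = 0.6324


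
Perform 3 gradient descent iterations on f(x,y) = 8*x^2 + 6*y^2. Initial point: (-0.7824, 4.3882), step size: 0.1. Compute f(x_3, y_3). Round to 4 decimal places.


Gradient descent on f(x,y) = 8*x^2 + 6*y^2.
Starting point: (-0.7824, 4.3882), alpha = 0.1
Step 1: grad_x = 2*8*-0.7824 = -12.5184, grad_y = 2*6*4.3882 = 52.6584
  x_1 = -0.7824 - 0.1*-12.5184 = 0.4694
  y_1 = 4.3882 - 0.1*52.6584 = -0.8776
Step 2: grad_x = 2*8*0.4694 = 7.511, grad_y = 2*6*-0.8776 = -10.5317
  x_2 = 0.4694 - 0.1*7.511 = -0.2817
  y_2 = -0.8776 - 0.1*-10.5317 = 0.1755
Step 3: grad_x = 2*8*-0.2817 = -4.5066, grad_y = 2*6*0.1755 = 2.1063
  x_3 = -0.2817 - 0.1*-4.5066 = 0.169
  y_3 = 0.1755 - 0.1*2.1063 = -0.0351
f(0.169, -0.0351) = 8*0.169^2 + 6*(-0.0351)^2 = 0.2359


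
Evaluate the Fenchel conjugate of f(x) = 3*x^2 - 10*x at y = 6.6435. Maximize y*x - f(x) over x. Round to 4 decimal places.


f*(y) = sup_x {y*x - a*x^2 - b*x} = sup_x {(y-b)*x - a*x^2}
FOC: (y - b) - 2a*x = 0 => x* = (y - b)/(2a)
x* = (6.6435 + 10)/(2*3) = 2.7739
f*(6.6435) = (y-b)^2/(4a) = (6.6435 + 10)^2/(4*3)
= 277.0061/12 = 23.0838


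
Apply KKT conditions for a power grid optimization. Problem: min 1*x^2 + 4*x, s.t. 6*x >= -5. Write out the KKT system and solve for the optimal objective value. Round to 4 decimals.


Step 1: Try lambda = 0 (constraint inactive).
x_unc = -4/(2*1) = -2.0
Check: 6*-2.0 = -12.0 < -5 -- violated!
Step 2: Constraint must be active: 6*x = -5
x* = -5/6 = -0.8333 (rounded; the exact value -5/6 is used below)
lambda = (2*1*(-5/6) + 4)/6 = 0.3889
Step 3: Compute optimal value.
f(x*) = 1*(-5/6)^2 + 4*(-5/6) = -2.6389


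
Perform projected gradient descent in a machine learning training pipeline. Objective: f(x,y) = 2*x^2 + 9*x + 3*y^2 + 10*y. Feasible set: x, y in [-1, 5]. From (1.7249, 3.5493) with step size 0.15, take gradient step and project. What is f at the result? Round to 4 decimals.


Step 1: Compute gradient at (1.7249, 3.5493).
grad_x = 2*2*1.7249 + 9 = 15.8996
grad_y = 2*3*3.5493 + 10 = 31.2958
Step 2: Gradient step.
x_raw = 1.7249 - 0.15*15.8996 = -0.66
y_raw = 3.5493 - 0.15*31.2958 = -1.1451
Step 3: Project onto [-1, 5].
x_proj = clip(-0.66) = -0.66
y_proj = clip(-1.1451) = -1.0
Step 4: Evaluate f.
f(-0.66, -1.0) = -12.0691


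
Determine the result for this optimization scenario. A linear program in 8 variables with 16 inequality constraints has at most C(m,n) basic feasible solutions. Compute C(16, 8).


Each vertex corresponds to some choice of n active constraints out of m, so the number of vertices is at most C(m, n) = m! / (n!(m-n)!).
m = 16, n = 8
Numerator: 16 * 15 * 14 * 13 * 12 * 11 * 10 * 9
Denominator: 8! = 40320
C(16, 8) = 12870


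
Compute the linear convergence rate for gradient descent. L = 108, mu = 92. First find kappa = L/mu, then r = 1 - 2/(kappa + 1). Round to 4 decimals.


Step 1: Compute the condition number.
kappa = L/mu = 108/92 = 1.1739
Step 2: Compute the convergence rate.
r = 1 - 2/(kappa + 1) = 1 - 2*mu/(L + mu) = (L - mu)/(L + mu) = 16/200 = 0.08


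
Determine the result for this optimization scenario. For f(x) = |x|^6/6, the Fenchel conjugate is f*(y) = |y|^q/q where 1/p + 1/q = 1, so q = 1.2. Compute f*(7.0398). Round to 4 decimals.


The conjugate exponent q satisfies 1/p + 1/q = 1.
p = 6, so q = 6/(6 - 1) = 1.2
|y|^q = 7.0398^1.2 = 10.4009
f*(7.0398) = 10.4009 / 1.2 = 8.6674


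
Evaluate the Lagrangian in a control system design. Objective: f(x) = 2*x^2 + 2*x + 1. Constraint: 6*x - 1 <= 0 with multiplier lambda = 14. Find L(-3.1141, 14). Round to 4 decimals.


Step 1: Evaluate f(x).
f(-3.1141) = 2*(-3.1141)^2 + 2*(-3.1141) + 1 = 14.167
Step 2: Evaluate g(x).
g(-3.1141) = 6*-3.1141 - 1 = -19.6846
Step 3: Compute Lagrangian.
L = 14.167 + 14*-19.6846 = -261.4174


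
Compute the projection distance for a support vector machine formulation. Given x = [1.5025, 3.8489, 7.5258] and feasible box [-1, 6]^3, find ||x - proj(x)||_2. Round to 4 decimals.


Project each component onto [-1, 6].
clip(1.5025) = 1.5025, clip(3.8489) = 3.8489, clip(7.5258) = 6.0
Projection = [1.5025, 3.8489, 6.0]
Squared diffs: [0.0, 0.0, 2.3281]
Distance = sqrt(2.3281) = 1.5258


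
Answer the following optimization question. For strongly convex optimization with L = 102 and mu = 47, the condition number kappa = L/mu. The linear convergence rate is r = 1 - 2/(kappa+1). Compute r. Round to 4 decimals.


Step 1: Compute the condition number.
kappa = L/mu = 102/47 = 2.1702
Step 2: Compute the convergence rate.
r = 1 - 2/(kappa + 1) = 1 - 2*mu/(L + mu) = (L - mu)/(L + mu) = 55/149 = 0.3691


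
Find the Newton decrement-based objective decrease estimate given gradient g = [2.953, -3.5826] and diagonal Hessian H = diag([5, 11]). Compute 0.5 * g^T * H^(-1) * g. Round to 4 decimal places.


Step 1: H is diagonal, so H^(-1) * g = [0.5906, -0.3257].
Step 2: g^T H^(-1) g = sum_i g_i^2 / H_ii
  = (2.953)^2/5 + (-3.5826)^2/11
  = 1.744 + 1.1668 = 2.9109
Step 3: Objective decrease = 0.5 * g^T H^(-1) g = 1.4554


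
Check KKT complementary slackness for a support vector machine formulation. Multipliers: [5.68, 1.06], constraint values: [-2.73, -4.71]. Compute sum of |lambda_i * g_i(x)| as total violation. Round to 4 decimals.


KKT complementary slackness check:
lambda_1 * g_1 = 5.68 * -2.73 = -15.5064
lambda_2 * g_2 = 1.06 * -4.71 = -4.9926
Total violation = 15.5064 + 4.9926 = 20.499


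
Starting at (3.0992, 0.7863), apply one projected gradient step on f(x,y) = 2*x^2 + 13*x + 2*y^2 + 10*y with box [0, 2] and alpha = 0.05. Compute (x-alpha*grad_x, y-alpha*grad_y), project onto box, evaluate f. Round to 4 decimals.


Step 1: Compute gradient at (3.0992, 0.7863).
grad_x = 2*2*3.0992 + 13 = 25.3968
grad_y = 2*2*0.7863 + 10 = 13.1452
Step 2: Gradient step.
x_raw = 3.0992 - 0.05*25.3968 = 1.8294
y_raw = 0.7863 - 0.05*13.1452 = 0.129
Step 3: Project onto [0, 2].
x_proj = clip(1.8294) = 1.8294
y_proj = clip(0.129) = 0.129
Step 4: Evaluate f.
f(1.8294, 0.129) = 31.7985


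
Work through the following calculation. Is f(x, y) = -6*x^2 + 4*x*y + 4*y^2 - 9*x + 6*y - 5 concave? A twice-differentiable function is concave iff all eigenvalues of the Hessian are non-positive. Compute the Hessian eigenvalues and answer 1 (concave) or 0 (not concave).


The Hessian of f(x,y) = -6*x^2 + 4*x*y + 4*y^2 - 9*x + 6*y - 5 is:
H = [[-12, 4], [4, 8]]
Trace = -12 + 8 = -4
Determinant = -12*8 - (4)^2 = -112
Discriminant = (-4)^2 - 4*-112 = 464.0
Eigenvalues: lambda_1 = -12.7703, lambda_2 = 8.7703
The function is not concave.

0


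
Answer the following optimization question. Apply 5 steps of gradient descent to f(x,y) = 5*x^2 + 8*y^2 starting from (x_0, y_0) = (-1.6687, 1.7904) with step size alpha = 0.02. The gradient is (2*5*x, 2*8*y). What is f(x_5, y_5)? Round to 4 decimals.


Gradient descent on f(x,y) = 5*x^2 + 8*y^2.
Starting point: (-1.6687, 1.7904), alpha = 0.02
Step 1: grad_x = 2*5*-1.6687 = -16.687, grad_y = 2*8*1.7904 = 28.6464
  x_1 = -1.6687 - 0.02*-16.687 = -1.335
  y_1 = 1.7904 - 0.02*28.6464 = 1.2175
Step 2: grad_x = 2*5*-1.335 = -13.3496, grad_y = 2*8*1.2175 = 19.4796
  x_2 = -1.335 - 0.02*-13.3496 = -1.068
  y_2 = 1.2175 - 0.02*19.4796 = 0.8279
Step 3: grad_x = 2*5*-1.068 = -10.6797, grad_y = 2*8*0.8279 = 13.2461
  x_3 = -1.068 - 0.02*-10.6797 = -0.8544
  y_3 = 0.8279 - 0.02*13.2461 = 0.563
Step 4: grad_x = 2*5*-0.8544 = -8.5437, grad_y = 2*8*0.563 = 9.0073
  x_4 = -0.8544 - 0.02*-8.5437 = -0.6835
  y_4 = 0.563 - 0.02*9.0073 = 0.3828
Step 5: grad_x = 2*5*-0.6835 = -6.835, grad_y = 2*8*0.3828 = 6.125
  x_5 = -0.6835 - 0.02*-6.835 = -0.5468
  y_5 = 0.3828 - 0.02*6.125 = 0.2603
f(-0.5468, 0.2603) = 5*(-0.5468)^2 + 8*0.2603^2 = 2.037


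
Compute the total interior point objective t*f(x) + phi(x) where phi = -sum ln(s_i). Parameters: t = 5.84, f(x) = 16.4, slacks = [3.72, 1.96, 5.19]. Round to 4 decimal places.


Step 1: Compute log-barrier.
ln values: [1.3137, 0.6729, 1.6467]
phi = -(1.3137 + 0.6729 + 1.6467) = -3.6334
Step 2: Compute augmented objective.
t*f(x) = 5.84*16.4 = 95.776
Total = 95.776 - 3.6334 = 92.1426


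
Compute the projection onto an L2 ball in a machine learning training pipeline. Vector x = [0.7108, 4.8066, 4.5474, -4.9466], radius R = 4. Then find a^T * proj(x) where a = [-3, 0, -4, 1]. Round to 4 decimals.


Step 1: Compute ||x|| (intermediates to 6 decimals).
||x|| = sqrt(0.7108^2 + 4.8066^2 + 4.5474^2 + (-4.9466)^2) = 8.291944
Step 2: Project.
Since ||x|| > R, scale = R/||x|| = 4/8.291944 = 0.482396, proj(x) = scale * x
proj(x) = [0.342887, 2.318685, 2.193648, -2.38622]
Step 3: Dot product.
a^T * proj(x) = -3*0.342887 + 0*2.318685 - 4*2.193648 + 1*(-2.38622) = -12.1895


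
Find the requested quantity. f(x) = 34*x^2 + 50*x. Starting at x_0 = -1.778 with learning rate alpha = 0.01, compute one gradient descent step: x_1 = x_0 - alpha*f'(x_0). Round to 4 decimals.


We compute the gradient at x_0 and apply the update.
f'(x) = 68*x + 50
f'(-1.778) = 68*-1.778 + 50 = -70.904
x_1 = -1.778 - 0.01*-70.904 = -1.069


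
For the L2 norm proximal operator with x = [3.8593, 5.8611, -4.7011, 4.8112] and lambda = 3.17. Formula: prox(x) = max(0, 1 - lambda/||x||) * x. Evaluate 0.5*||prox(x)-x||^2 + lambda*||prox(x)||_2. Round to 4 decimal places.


Step 1: Compute ||x||.
||x|| = 9.7208
Step 2: Compute scaling factor.
scale = max(0, 1 - 3.17/9.7208) = 0.6739
Step 3: prox(x) = [2.6008, 3.9498, -3.1681, 3.2423]
||prox(x)|| = 6.5508
Step 4: Proximal objective.
0.5*||prox-x||^2 = 5.0245
lambda*||prox|| = 20.766
Total = 25.7906


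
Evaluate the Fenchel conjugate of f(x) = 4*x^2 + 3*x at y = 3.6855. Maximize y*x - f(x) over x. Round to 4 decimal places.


f*(y) = sup_x {y*x - a*x^2 - b*x} = sup_x {(y-b)*x - a*x^2}
FOC: (y - b) - 2a*x = 0 => x* = (y - b)/(2a)
x* = (3.6855 - 3)/(2*4) = 0.0857
f*(3.6855) = (y-b)^2/(4a) = (3.6855 - 3)^2/(4*4)
= 0.4699/16 = 0.0294


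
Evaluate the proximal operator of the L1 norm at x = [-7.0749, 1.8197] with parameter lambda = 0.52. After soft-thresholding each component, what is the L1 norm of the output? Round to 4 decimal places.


Soft-thresholding with lambda = 0.52:
prox(-7.0749) = sign(-7.0749)*max(|-7.0749| - 0.52, 0) = -6.5549
prox(1.8197) = sign(1.8197)*max(|1.8197| - 0.52, 0) = 1.2997
prox(x) = [-6.5549, 1.2997]
||prox(x)||_1 = 6.5549 + 1.2997 = 7.8546


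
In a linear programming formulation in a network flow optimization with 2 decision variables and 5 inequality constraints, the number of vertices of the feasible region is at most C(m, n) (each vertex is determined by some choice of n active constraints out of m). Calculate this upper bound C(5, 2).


Each vertex corresponds to some choice of n active constraints out of m, so the number of vertices is at most C(m, n) = m! / (n!(m-n)!).
m = 5, n = 2
Numerator: 5 * 4
Denominator: 2! = 2
C(5, 2) = 10


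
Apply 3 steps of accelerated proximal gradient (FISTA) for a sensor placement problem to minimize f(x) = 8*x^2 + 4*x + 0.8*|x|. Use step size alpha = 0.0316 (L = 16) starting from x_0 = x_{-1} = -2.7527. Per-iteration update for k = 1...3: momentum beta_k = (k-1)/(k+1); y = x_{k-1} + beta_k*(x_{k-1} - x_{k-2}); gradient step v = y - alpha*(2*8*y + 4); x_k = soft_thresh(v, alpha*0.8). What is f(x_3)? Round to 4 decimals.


FISTA on f(x) = 8*x^2 + 4*x + 0.8*|x|
L = 16, alpha = 0.0316
Iteration 1: beta = 0.0, y = -2.7527 + 0.0*(-2.7527 + 2.7527) = -2.7527
  grad(y) = -40.0432, v = y - alpha*grad = -1.4873
  prox(v) = soft_thresh(-1.4873, 0.0253) = -1.4621
Iteration 2: beta = 0.3333, y = -1.4621 + 0.3333*(-1.4621 + 2.7527) = -1.0318
  grad(y) = -12.5094, v = y - alpha*grad = -0.6365
  prox(v) = soft_thresh(-0.6365, 0.0253) = -0.6113
Iteration 3: beta = 0.5, y = -0.6113 + 0.5*(-0.6113 + 1.4621) = -0.1859
  grad(y) = 1.0262, v = y - alpha*grad = -0.2183
  prox(v) = soft_thresh(-0.2183, 0.0253) = -0.193
f(x_3) = 8*(-0.193)^2 + 4*(-0.193) + 0.8*|-0.193| = -0.3196


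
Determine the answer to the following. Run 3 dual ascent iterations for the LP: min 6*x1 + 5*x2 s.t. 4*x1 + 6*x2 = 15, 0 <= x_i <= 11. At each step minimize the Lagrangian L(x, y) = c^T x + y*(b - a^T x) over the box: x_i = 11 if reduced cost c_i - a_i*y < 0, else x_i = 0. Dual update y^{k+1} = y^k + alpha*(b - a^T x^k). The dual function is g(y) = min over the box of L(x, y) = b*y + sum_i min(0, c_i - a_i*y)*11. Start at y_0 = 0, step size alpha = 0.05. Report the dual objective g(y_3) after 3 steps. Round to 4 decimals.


Dual ascent for LP: min 6*x1 + 5*x2, 4*x1 + 6*x2 = 15, 0 <= x_i <= 11
Step 1: y^k = 0.0, reduced costs: (6.0, 5.0)
  x^k = (0.0, 0.0), subgradient = b - a^T x = 15.0
  y^{k+1} = 0.0 + 0.05*15.0 = 0.75
Step 2: y^k = 0.75, reduced costs: (3.0, 0.5)
  x^k = (0.0, 0.0), subgradient = b - a^T x = 15.0
  y^{k+1} = 0.75 + 0.05*15.0 = 1.5
Step 3: y^k = 1.5, reduced costs: (0.0, -4.0)
  x^k = (0.0, 11.0), subgradient = b - a^T x = -51.0
  y^{k+1} = 1.5 + 0.05*-51.0 = -1.05
Dual objective at y_3 = -1.05: reduced costs (10.2, 11.3), box minimizer x = (0.0, 0.0)
g(y_3) = b*y + (c1 - a1*y)*x1 + (c2 - a2*y)*x2 = 15*(-1.05) + 10.2*0.0 + 11.3*0.0 = -15.75 + 0.0 + 0.0 = -15.75


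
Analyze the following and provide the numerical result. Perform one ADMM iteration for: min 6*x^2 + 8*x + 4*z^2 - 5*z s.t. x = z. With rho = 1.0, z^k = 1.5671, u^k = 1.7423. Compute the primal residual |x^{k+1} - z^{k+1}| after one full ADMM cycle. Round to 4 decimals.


ADMM iteration with rho = 1.0, z^k = 1.5671, u^k = 1.7423
Step 1: x-update.
Minimize 6*x^2 + 8*x + (1.0/2)*(x - 1.5671 + 1.7423)^2
FOC: (2*6 + 1.0)*x = -8 + 1.0*(1.5671 - 1.7423)
x^{k+1} = -0.6289
Step 2: z-update.
Minimize 4*z^2 - 5*z + (1.0/2)*(-0.6289 - z + 1.7423)^2
FOC: (2*4 + 1.0)*z = 5 + 1.0*(-0.6289 + 1.7423)
z^{k+1} = 0.6793
Step 3: u-update.
u^{k+1} = 1.7423 - 0.6289 - 0.6793 = 0.4342
Step 4: Primal residual = |-0.6289 - 0.6793| = 1.3081


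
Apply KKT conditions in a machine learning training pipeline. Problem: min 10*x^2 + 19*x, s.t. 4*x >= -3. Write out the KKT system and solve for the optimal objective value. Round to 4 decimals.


Step 1: Try lambda = 0 (constraint inactive).
x_unc = -19/(2*10) = -0.95
Check: 4*-0.95 = -3.8 < -3 -- violated!
Step 2: Constraint must be active: 4*x = -3
x* = -3/4 = -0.75
lambda = (2*10*(-0.75) + 19)/4 = 1.0
Step 3: Compute optimal value.
f(x*) = 10*(-0.75)^2 + 19*(-0.75) = -8.625


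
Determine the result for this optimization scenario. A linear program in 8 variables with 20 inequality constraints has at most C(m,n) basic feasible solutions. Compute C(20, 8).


Each vertex corresponds to some choice of n active constraints out of m, so the number of vertices is at most C(m, n) = m! / (n!(m-n)!).
m = 20, n = 8
Numerator: 20 * 19 * 18 * 17 * 16 * 15 * 14 * 13
Denominator: 8! = 40320
C(20, 8) = 125970


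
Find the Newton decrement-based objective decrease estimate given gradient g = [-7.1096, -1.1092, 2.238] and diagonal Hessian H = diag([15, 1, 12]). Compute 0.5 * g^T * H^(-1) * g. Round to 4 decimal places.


Step 1: H is diagonal, so H^(-1) * g = [-0.474, -1.1092, 0.1865].
Step 2: g^T H^(-1) g = sum_i g_i^2 / H_ii
  = (-7.1096)^2/15 + (-1.1092)^2/1 + (2.238)^2/12
  = 3.3698 + 1.2303 + 0.4174 = 5.0175
Step 3: Objective decrease = 0.5 * g^T H^(-1) g = 2.5087


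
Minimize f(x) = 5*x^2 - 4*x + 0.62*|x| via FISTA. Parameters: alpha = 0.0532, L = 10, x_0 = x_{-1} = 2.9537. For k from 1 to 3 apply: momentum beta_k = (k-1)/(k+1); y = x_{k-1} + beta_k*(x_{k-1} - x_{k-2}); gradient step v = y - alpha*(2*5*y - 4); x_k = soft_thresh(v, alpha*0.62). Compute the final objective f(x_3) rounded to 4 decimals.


FISTA on f(x) = 5*x^2 - 4*x + 0.62*|x|
L = 10, alpha = 0.0532
Iteration 1: beta = 0.0, y = 2.9537 + 0.0*(2.9537 - 2.9537) = 2.9537
  grad(y) = 25.537, v = y - alpha*grad = 1.5951
  prox(v) = soft_thresh(1.5951, 0.033) = 1.5621
Iteration 2: beta = 0.3333, y = 1.5621 + 0.3333*(1.5621 - 2.9537) = 1.0983
  grad(y) = 6.983, v = y - alpha*grad = 0.7268
  prox(v) = soft_thresh(0.7268, 0.033) = 0.6938
Iteration 3: beta = 0.5, y = 0.6938 + 0.5*(0.6938 - 1.5621) = 0.2597
  grad(y) = -1.4035, v = y - alpha*grad = 0.3343
  prox(v) = soft_thresh(0.3343, 0.033) = 0.3013
f(x_3) = 5*0.3013^2 - 4*0.3013 + 0.62*|0.3013| = -0.5645


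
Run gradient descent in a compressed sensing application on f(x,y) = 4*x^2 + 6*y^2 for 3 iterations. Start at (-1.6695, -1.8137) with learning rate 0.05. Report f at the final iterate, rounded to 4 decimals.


Gradient descent on f(x,y) = 4*x^2 + 6*y^2.
Starting point: (-1.6695, -1.8137), alpha = 0.05
Step 1: grad_x = 2*4*-1.6695 = -13.356, grad_y = 2*6*-1.8137 = -21.7644
  x_1 = -1.6695 - 0.05*-13.356 = -1.0017
  y_1 = -1.8137 - 0.05*-21.7644 = -0.7255
Step 2: grad_x = 2*4*-1.0017 = -8.0136, grad_y = 2*6*-0.7255 = -8.7058
  x_2 = -1.0017 - 0.05*-8.0136 = -0.601
  y_2 = -0.7255 - 0.05*-8.7058 = -0.2902
Step 3: grad_x = 2*4*-0.601 = -4.8082, grad_y = 2*6*-0.2902 = -3.4823
  x_3 = -0.601 - 0.05*-4.8082 = -0.3606
  y_3 = -0.2902 - 0.05*-3.4823 = -0.1161
f(-0.3606, -0.1161) = 4*(-0.3606)^2 + 6*(-0.1161)^2 = 0.601


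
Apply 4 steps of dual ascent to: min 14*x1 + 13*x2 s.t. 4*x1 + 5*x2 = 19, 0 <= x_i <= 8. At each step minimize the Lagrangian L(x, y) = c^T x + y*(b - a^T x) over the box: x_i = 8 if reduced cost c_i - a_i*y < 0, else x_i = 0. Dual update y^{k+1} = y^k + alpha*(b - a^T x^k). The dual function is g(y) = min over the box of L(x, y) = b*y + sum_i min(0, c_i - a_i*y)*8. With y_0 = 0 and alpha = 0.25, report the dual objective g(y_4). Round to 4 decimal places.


Dual ascent for LP: min 14*x1 + 13*x2, 4*x1 + 5*x2 = 19, 0 <= x_i <= 8
Step 1: y^k = 0.0, reduced costs: (14.0, 13.0)
  x^k = (0.0, 0.0), subgradient = b - a^T x = 19.0
  y^{k+1} = 0.0 + 0.25*19.0 = 4.75
Step 2: y^k = 4.75, reduced costs: (-5.0, -10.75)
  x^k = (8.0, 8.0), subgradient = b - a^T x = -53.0
  y^{k+1} = 4.75 + 0.25*-53.0 = -8.5
Step 3: y^k = -8.5, reduced costs: (48.0, 55.5)
  x^k = (0.0, 0.0), subgradient = b - a^T x = 19.0
  y^{k+1} = -8.5 + 0.25*19.0 = -3.75
Step 4: y^k = -3.75, reduced costs: (29.0, 31.75)
  x^k = (0.0, 0.0), subgradient = b - a^T x = 19.0
  y^{k+1} = -3.75 + 0.25*19.0 = 1.0
Dual objective at y_4 = 1.0: reduced costs (10.0, 8.0), box minimizer x = (0.0, 0.0)
g(y_4) = b*y + (c1 - a1*y)*x1 + (c2 - a2*y)*x2 = 19*1.0 + 10.0*0.0 + 8.0*0.0 = 19.0 + 0.0 + 0.0 = 19.0


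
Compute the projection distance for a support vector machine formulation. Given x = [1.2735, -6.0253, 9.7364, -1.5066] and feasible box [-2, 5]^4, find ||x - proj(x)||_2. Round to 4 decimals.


Project each component onto [-2, 5].
clip(1.2735) = 1.2735, clip(-6.0253) = -2.0, clip(9.7364) = 5.0, clip(-1.5066) = -1.5066
Projection = [1.2735, -2.0, 5.0, -1.5066]
Squared diffs: [0.0, 16.203, 22.4335, 0.0]
Distance = sqrt(38.6365) = 6.2158


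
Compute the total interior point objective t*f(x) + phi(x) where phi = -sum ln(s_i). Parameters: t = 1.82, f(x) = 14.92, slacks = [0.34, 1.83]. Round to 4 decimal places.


Step 1: Compute log-barrier.
ln values: [-1.0788, 0.6043]
phi = -(-1.0788 + 0.6043) = 0.4745
Step 2: Compute augmented objective.
t*f(x) = 1.82*14.92 = 27.1544
Total = 27.1544 + 0.4745 = 27.6289


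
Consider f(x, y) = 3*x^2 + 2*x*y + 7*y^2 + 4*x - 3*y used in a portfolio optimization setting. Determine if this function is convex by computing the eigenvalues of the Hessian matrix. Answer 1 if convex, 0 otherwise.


The Hessian of f(x,y) = 3*x^2 + 2*x*y + 7*y^2 + 4*x - 3*y is:
H = [[6, 2], [2, 14]]
Trace = 6 + 14 = 20
Determinant = 6*14 - (2)^2 = 80
Discriminant = (20)^2 - 4*80 = 80.0
Eigenvalues: lambda_1 = 5.5279, lambda_2 = 14.4721
The function is convex.

1


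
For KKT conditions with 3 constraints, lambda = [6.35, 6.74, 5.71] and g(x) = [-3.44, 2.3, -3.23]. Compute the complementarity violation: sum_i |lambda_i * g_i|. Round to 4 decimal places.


KKT complementary slackness check:
lambda_1 * g_1 = 6.35 * -3.44 = -21.844
lambda_2 * g_2 = 6.74 * 2.3 = 15.502
lambda_3 * g_3 = 5.71 * -3.23 = -18.4433
Total violation = 21.844 + 15.502 + 18.4433 = 55.7893


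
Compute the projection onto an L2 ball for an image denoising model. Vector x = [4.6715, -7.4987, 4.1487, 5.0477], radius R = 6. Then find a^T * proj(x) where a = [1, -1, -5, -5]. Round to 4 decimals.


Step 1: Compute ||x|| (intermediates to 6 decimals).
||x|| = sqrt(4.6715^2 + (-7.4987)^2 + 4.1487^2 + 5.0477^2) = 10.988376
Step 2: Project.
Since ||x|| > R, scale = R/||x|| = 6/10.988376 = 0.546032, proj(x) = scale * x
proj(x) = [2.550788, -4.09453, 2.265323, 2.756206]
Step 3: Dot product.
a^T * proj(x) = 1*2.550788 - 1*(-4.09453) - 5*2.265323 - 5*2.756206 = -18.4623


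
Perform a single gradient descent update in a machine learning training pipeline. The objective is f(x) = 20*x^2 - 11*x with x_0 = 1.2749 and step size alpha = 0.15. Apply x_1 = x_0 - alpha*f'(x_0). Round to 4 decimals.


We compute the gradient at x_0 and apply the update.
f'(x) = 40*x - 11
f'(1.2749) = 40*1.2749 - 11 = 39.996
x_1 = 1.2749 - 0.15*39.996 = -4.7245


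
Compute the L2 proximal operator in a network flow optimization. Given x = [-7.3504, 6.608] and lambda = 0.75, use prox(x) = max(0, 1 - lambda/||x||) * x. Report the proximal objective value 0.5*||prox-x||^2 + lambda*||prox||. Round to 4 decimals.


Step 1: Compute ||x||.
||x|| = 9.884
Step 2: Compute scaling factor.
scale = max(0, 1 - 0.75/9.884) = 0.9241
Step 3: prox(x) = [-6.7927, 6.1066]
||prox(x)|| = 9.134
Step 4: Proximal objective.
0.5*||prox-x||^2 = 0.2813
lambda*||prox|| = 6.8505
Total = 7.1318


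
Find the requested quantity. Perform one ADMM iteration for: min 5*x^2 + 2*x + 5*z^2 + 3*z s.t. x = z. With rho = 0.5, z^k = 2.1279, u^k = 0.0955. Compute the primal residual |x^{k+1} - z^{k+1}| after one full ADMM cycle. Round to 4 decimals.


ADMM iteration with rho = 0.5, z^k = 2.1279, u^k = 0.0955
Step 1: x-update.
Minimize 5*x^2 + 2*x + (0.5/2)*(x - 2.1279 + 0.0955)^2
FOC: (2*5 + 0.5)*x = -2 + 0.5*(2.1279 - 0.0955)
x^{k+1} = -0.0937
Step 2: z-update.
Minimize 5*z^2 + 3*z + (0.5/2)*(-0.0937 - z + 0.0955)^2
FOC: (2*5 + 0.5)*z = -3 + 0.5*(-0.0937 + 0.0955)
z^{k+1} = -0.2856
Step 3: u-update.
u^{k+1} = 0.0955 - 0.0937 + 0.2856 = 0.2874
Step 4: Primal residual = |-0.0937 + 0.2856| = 0.1919
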